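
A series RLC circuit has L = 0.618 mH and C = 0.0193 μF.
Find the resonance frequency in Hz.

Step 1 — Resonance condition Im(Z)=0 gives ω₀ = 1/√(LC).
Step 2 — ω₀ = 1/√(0.000618·1.93e-08) = 2.896e+05 rad/s.
Step 3 — f₀ = ω₀/(2π) = 4.608e+04 Hz.

f₀ = 4.608e+04 Hz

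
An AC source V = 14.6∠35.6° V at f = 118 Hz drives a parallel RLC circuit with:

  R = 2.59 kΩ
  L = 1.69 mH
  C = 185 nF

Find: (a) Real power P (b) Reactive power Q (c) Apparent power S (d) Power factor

Step 1 — Angular frequency: ω = 2π·f = 2π·118 = 741.4 rad/s.
Step 2 — Component impedances:
  R: Z = R = 2590 Ω
  L: Z = jωL = j·741.4·0.00169 = 0 + j1.253 Ω
  C: Z = 1/(jωC) = -j/(ω·C) = 0 - j7291 Ω
Step 3 — Parallel combination: 1/Z_total = 1/R + 1/L + 1/C; Z_total = 0.0006064 + j1.253 Ω = 1.253∠90.0° Ω.
Step 4 — Source phasor: V = 14.6∠35.6° V = 11.87 + j8.499 V.
Step 5 — Current: I = V / Z = 6.786 - j9.469 A = 11.65∠-54.4° A.
Step 6 — Complex power: S = V·I* = 0.0823 + j170.1 VA.
Step 7 — Real power: P = Re(S) = 0.0823 W.
Step 8 — Reactive power: Q = Im(S) = 170.1 VAR.
Step 9 — Apparent power: |S| = 170.1 VA.
Step 10 — Power factor: PF = P/|S| = 0.0004839 (lagging).

(a) P = 0.0823 W  (b) Q = 170.1 VAR  (c) S = 170.1 VA  (d) PF = 0.0004839 (lagging)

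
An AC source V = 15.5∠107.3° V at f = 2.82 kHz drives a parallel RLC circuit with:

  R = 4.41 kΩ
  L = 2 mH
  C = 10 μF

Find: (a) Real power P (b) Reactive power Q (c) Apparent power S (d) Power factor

Step 1 — Angular frequency: ω = 2π·f = 2π·2820 = 1.772e+04 rad/s.
Step 2 — Component impedances:
  R: Z = R = 4410 Ω
  L: Z = jωL = j·1.772e+04·0.002 = 0 + j35.44 Ω
  C: Z = 1/(jωC) = -j/(ω·C) = 0 - j5.644 Ω
Step 3 — Parallel combination: 1/Z_total = 1/R + 1/L + 1/C; Z_total = 0.01022 - j6.713 Ω = 6.713∠-89.9° Ω.
Step 4 — Source phasor: V = 15.5∠107.3° V = -4.609 + j14.8 V.
Step 5 — Current: I = V / Z = -2.206 - j0.6833 A = 2.309∠-162.8° A.
Step 6 — Complex power: S = V·I* = 0.05448 - j35.79 VA.
Step 7 — Real power: P = Re(S) = 0.05448 W.
Step 8 — Reactive power: Q = Im(S) = -35.79 VAR.
Step 9 — Apparent power: |S| = 35.79 VA.
Step 10 — Power factor: PF = P/|S| = 0.001522 (leading).

(a) P = 0.05448 W  (b) Q = -35.79 VAR  (c) S = 35.79 VA  (d) PF = 0.001522 (leading)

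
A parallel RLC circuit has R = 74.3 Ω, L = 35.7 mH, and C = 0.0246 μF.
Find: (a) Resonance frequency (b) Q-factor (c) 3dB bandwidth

Step 1 — Resonance: ω₀ = 1/√(LC) = 1/√(0.0357·2.46e-08) = 3.374e+04 rad/s.
Step 2 — f₀ = ω₀/(2π) = 5371 Hz.
Step 3 — Parallel Q: Q = R/(ω₀L) = 74.3/(3.374e+04·0.0357) = 0.06168.
Step 4 — Bandwidth: Δω = ω₀/Q = 5.471e+05 rad/s; BW = Δω/(2π) = 8.708e+04 Hz.

(a) f₀ = 5371 Hz  (b) Q = 0.06168  (c) BW = 8.708e+04 Hz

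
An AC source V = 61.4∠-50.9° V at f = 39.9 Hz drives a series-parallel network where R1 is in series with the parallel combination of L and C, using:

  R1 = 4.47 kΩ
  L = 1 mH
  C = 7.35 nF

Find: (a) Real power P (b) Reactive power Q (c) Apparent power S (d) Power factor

Step 1 — Angular frequency: ω = 2π·f = 2π·39.9 = 250.7 rad/s.
Step 2 — Component impedances:
  R1: Z = R = 4470 Ω
  L: Z = jωL = j·250.7·0.001 = 0 + j0.2507 Ω
  C: Z = 1/(jωC) = -j/(ω·C) = 0 - j5.427e+05 Ω
Step 3 — Parallel branch: L || C = 1/(1/L + 1/C) = 0 + j0.2507 Ω.
Step 4 — Series with R1: Z_total = R1 + (L || C) = 4470 + j0.2507 Ω = 4470∠0.0° Ω.
Step 5 — Source phasor: V = 61.4∠-50.9° V = 38.72 - j47.65 V.
Step 6 — Current: I = V / Z = 0.008662 - j0.01066 A = 0.01374∠-50.9° A.
Step 7 — Complex power: S = V·I* = 0.8434 + j4.73e-05 VA.
Step 8 — Real power: P = Re(S) = 0.8434 W.
Step 9 — Reactive power: Q = Im(S) = 4.73e-05 VAR.
Step 10 — Apparent power: |S| = 0.8434 VA.
Step 11 — Power factor: PF = P/|S| = 1 (lagging).

(a) P = 0.8434 W  (b) Q = 4.73e-05 VAR  (c) S = 0.8434 VA  (d) PF = 1 (lagging)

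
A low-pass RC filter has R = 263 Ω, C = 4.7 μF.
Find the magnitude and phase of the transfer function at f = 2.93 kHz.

Step 1 — Angular frequency: ω = 2π·2930 = 1.841e+04 rad/s.
Step 2 — Transfer function: H(jω) = 1/(1 + jωRC).
Step 3 — Denominator: 1 + jωRC = 1 + j·1.841e+04·263·4.7e-06 = 1 + j22.76.
Step 4 — H = 0.001927 - j0.04386.
Step 5 — Magnitude: |H| = 0.0439 (-27.2 dB); phase: φ = -87.5°.

|H| = 0.0439 (-27.2 dB), φ = -87.5°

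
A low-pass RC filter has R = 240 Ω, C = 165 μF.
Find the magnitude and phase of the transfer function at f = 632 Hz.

Step 1 — Angular frequency: ω = 2π·632 = 3971 rad/s.
Step 2 — Transfer function: H(jω) = 1/(1 + jωRC).
Step 3 — Denominator: 1 + jωRC = 1 + j·3971·240·0.000165 = 1 + j157.3.
Step 4 — H = 4.044e-05 - j0.006359.
Step 5 — Magnitude: |H| = 0.006359 (-43.9 dB); phase: φ = -89.6°.

|H| = 0.006359 (-43.9 dB), φ = -89.6°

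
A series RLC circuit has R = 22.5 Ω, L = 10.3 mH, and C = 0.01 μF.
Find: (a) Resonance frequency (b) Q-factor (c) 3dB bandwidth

Step 1 — Resonance: ω₀ = 1/√(LC) = 1/√(0.0103·1e-08) = 9.853e+04 rad/s.
Step 2 — f₀ = ω₀/(2π) = 1.568e+04 Hz.
Step 3 — Series Q: Q = ω₀L/R = 9.853e+04·0.0103/22.5 = 45.11.
Step 4 — Bandwidth: Δω = ω₀/Q = 2184 rad/s; BW = Δω/(2π) = 347.7 Hz.

(a) f₀ = 1.568e+04 Hz  (b) Q = 45.11  (c) BW = 347.7 Hz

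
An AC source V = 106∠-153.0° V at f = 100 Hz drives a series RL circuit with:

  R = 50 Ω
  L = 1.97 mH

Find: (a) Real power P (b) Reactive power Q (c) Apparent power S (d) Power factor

Step 1 — Angular frequency: ω = 2π·f = 2π·100 = 628.3 rad/s.
Step 2 — Component impedances:
  R: Z = R = 50 Ω
  L: Z = jωL = j·628.3·0.00197 = 0 + j1.238 Ω
Step 3 — Series combination: Z_total = R + L = 50 + j1.238 Ω = 50.02∠1.4° Ω.
Step 4 — Source phasor: V = 106∠-153.0° V = -94.45 - j48.12 V.
Step 5 — Current: I = V / Z = -1.912 - j0.9151 A = 2.119∠-154.4° A.
Step 6 — Complex power: S = V·I* = 224.6 + j5.56 VA.
Step 7 — Real power: P = Re(S) = 224.6 W.
Step 8 — Reactive power: Q = Im(S) = 5.56 VAR.
Step 9 — Apparent power: |S| = 224.7 VA.
Step 10 — Power factor: PF = P/|S| = 0.9997 (lagging).

(a) P = 224.6 W  (b) Q = 5.56 VAR  (c) S = 224.7 VA  (d) PF = 0.9997 (lagging)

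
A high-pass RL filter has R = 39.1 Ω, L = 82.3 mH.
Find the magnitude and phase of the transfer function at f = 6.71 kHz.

Step 1 — Angular frequency: ω = 2π·6710 = 4.216e+04 rad/s.
Step 2 — Transfer function: H(jω) = jωL/(R + jωL).
Step 3 — Numerator jωL = j·3470; denominator R + jωL = 39.1 + j3470.
Step 4 — H = 0.9999 + j0.01127.
Step 5 — Magnitude: |H| = 0.9999 (-0.0 dB); phase: φ = 0.6°.

|H| = 0.9999 (-0.0 dB), φ = 0.6°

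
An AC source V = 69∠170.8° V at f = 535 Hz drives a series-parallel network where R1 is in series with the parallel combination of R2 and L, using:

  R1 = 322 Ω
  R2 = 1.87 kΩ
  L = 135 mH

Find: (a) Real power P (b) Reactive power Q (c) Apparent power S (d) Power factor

Step 1 — Angular frequency: ω = 2π·f = 2π·535 = 3362 rad/s.
Step 2 — Component impedances:
  R1: Z = R = 322 Ω
  R2: Z = R = 1870 Ω
  L: Z = jωL = j·3362·0.135 = 0 + j453.8 Ω
Step 3 — Parallel branch: R2 || L = 1/(1/R2 + 1/L) = 104 + j428.6 Ω.
Step 4 — Series with R1: Z_total = R1 + (R2 || L) = 426 + j428.6 Ω = 604.3∠45.2° Ω.
Step 5 — Source phasor: V = 69∠170.8° V = -68.11 + j11.03 V.
Step 6 — Current: I = V / Z = -0.06652 + j0.09281 A = 0.1142∠125.6° A.
Step 7 — Complex power: S = V·I* = 5.554 + j5.588 VA.
Step 8 — Real power: P = Re(S) = 5.554 W.
Step 9 — Reactive power: Q = Im(S) = 5.588 VAR.
Step 10 — Apparent power: |S| = 7.879 VA.
Step 11 — Power factor: PF = P/|S| = 0.705 (lagging).

(a) P = 5.554 W  (b) Q = 5.588 VAR  (c) S = 7.879 VA  (d) PF = 0.705 (lagging)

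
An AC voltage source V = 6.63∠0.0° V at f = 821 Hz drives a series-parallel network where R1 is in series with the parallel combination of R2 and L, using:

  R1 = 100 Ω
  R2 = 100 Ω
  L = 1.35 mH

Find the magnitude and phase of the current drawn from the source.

Step 1 — Angular frequency: ω = 2π·f = 2π·821 = 5158 rad/s.
Step 2 — Component impedances:
  R1: Z = R = 100 Ω
  R2: Z = R = 100 Ω
  L: Z = jωL = j·5158·0.00135 = 0 + j6.964 Ω
Step 3 — Parallel branch: R2 || L = 1/(1/R2 + 1/L) = 0.4826 + j6.93 Ω.
Step 4 — Series with R1: Z_total = R1 + (R2 || L) = 100.5 + j6.93 Ω = 100.7∠3.9° Ω.
Step 5 — Source phasor: V = 6.63∠0.0° V = 6.63 V.
Step 6 — Ohm's law: I = V / Z_total = (6.63) / (100.5 + j6.93) = 0.06567 - j0.004529 A.
Step 7 — Convert to polar: |I| = 0.06583 A, ∠I = -3.9°.

I = 0.06583∠-3.9° A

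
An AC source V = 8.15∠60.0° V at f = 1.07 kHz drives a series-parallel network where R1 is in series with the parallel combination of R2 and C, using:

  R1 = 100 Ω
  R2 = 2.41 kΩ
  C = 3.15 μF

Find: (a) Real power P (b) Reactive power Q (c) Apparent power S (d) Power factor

Step 1 — Angular frequency: ω = 2π·f = 2π·1070 = 6723 rad/s.
Step 2 — Component impedances:
  R1: Z = R = 100 Ω
  R2: Z = R = 2410 Ω
  C: Z = 1/(jωC) = -j/(ω·C) = 0 - j47.22 Ω
Step 3 — Parallel branch: R2 || C = 1/(1/R2 + 1/C) = 0.9248 - j47.2 Ω.
Step 4 — Series with R1: Z_total = R1 + (R2 || C) = 100.9 - j47.2 Ω = 111.4∠-25.1° Ω.
Step 5 — Source phasor: V = 8.15∠60.0° V = 4.075 + j7.058 V.
Step 6 — Current: I = V / Z = 0.006292 + j0.07288 A = 0.07315∠85.1° A.
Step 7 — Complex power: S = V·I* = 0.54 - j0.2526 VA.
Step 8 — Real power: P = Re(S) = 0.54 W.
Step 9 — Reactive power: Q = Im(S) = -0.2526 VAR.
Step 10 — Apparent power: |S| = 0.5962 VA.
Step 11 — Power factor: PF = P/|S| = 0.9058 (leading).

(a) P = 0.54 W  (b) Q = -0.2526 VAR  (c) S = 0.5962 VA  (d) PF = 0.9058 (leading)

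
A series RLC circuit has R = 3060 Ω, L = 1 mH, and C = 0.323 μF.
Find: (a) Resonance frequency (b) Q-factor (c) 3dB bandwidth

Step 1 — Resonance: ω₀ = 1/√(LC) = 1/√(0.001·3.23e-07) = 5.564e+04 rad/s.
Step 2 — f₀ = ω₀/(2π) = 8856 Hz.
Step 3 — Series Q: Q = ω₀L/R = 5.564e+04·0.001/3060 = 0.01818.
Step 4 — Bandwidth: Δω = ω₀/Q = 3.06e+06 rad/s; BW = Δω/(2π) = 4.87e+05 Hz.

(a) f₀ = 8856 Hz  (b) Q = 0.01818  (c) BW = 4.87e+05 Hz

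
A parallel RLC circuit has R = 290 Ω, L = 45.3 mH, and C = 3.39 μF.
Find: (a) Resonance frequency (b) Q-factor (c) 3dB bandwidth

Step 1 — Resonance: ω₀ = 1/√(LC) = 1/√(0.0453·3.39e-06) = 2552 rad/s.
Step 2 — f₀ = ω₀/(2π) = 406.1 Hz.
Step 3 — Parallel Q: Q = R/(ω₀L) = 290/(2552·0.0453) = 2.509.
Step 4 — Bandwidth: Δω = ω₀/Q = 1017 rad/s; BW = Δω/(2π) = 161.9 Hz.

(a) f₀ = 406.1 Hz  (b) Q = 2.509  (c) BW = 161.9 Hz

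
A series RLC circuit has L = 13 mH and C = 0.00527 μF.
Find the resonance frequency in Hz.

Step 1 — Resonance condition Im(Z)=0 gives ω₀ = 1/√(LC).
Step 2 — ω₀ = 1/√(0.013·5.27e-09) = 1.208e+05 rad/s.
Step 3 — f₀ = ω₀/(2π) = 1.923e+04 Hz.

f₀ = 1.923e+04 Hz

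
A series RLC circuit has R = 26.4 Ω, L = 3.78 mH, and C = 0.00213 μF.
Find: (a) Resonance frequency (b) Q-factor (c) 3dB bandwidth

Step 1 — Resonance: ω₀ = 1/√(LC) = 1/√(0.00378·2.13e-09) = 3.524e+05 rad/s.
Step 2 — f₀ = ω₀/(2π) = 5.609e+04 Hz.
Step 3 — Series Q: Q = ω₀L/R = 3.524e+05·0.00378/26.4 = 50.46.
Step 4 — Bandwidth: Δω = ω₀/Q = 6984 rad/s; BW = Δω/(2π) = 1112 Hz.

(a) f₀ = 5.609e+04 Hz  (b) Q = 50.46  (c) BW = 1112 Hz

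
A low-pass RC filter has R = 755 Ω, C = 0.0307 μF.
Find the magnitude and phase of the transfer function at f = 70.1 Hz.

Step 1 — Angular frequency: ω = 2π·70.1 = 440.5 rad/s.
Step 2 — Transfer function: H(jω) = 1/(1 + jωRC).
Step 3 — Denominator: 1 + jωRC = 1 + j·440.5·755·3.07e-08 = 1 + j0.01021.
Step 4 — H = 0.9999 - j0.01021.
Step 5 — Magnitude: |H| = 0.9999 (-0.0 dB); phase: φ = -0.6°.

|H| = 0.9999 (-0.0 dB), φ = -0.6°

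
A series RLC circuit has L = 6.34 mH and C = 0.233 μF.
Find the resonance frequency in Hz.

Step 1 — Resonance condition Im(Z)=0 gives ω₀ = 1/√(LC).
Step 2 — ω₀ = 1/√(0.00634·2.33e-07) = 2.602e+04 rad/s.
Step 3 — f₀ = ω₀/(2π) = 4141 Hz.

f₀ = 4141 Hz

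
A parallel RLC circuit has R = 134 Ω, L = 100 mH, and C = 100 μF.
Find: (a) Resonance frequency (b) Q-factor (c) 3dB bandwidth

Step 1 — Resonance: ω₀ = 1/√(LC) = 1/√(0.1·0.0001) = 316.2 rad/s.
Step 2 — f₀ = ω₀/(2π) = 50.33 Hz.
Step 3 — Parallel Q: Q = R/(ω₀L) = 134/(316.2·0.1) = 4.237.
Step 4 — Bandwidth: Δω = ω₀/Q = 74.63 rad/s; BW = Δω/(2π) = 11.88 Hz.

(a) f₀ = 50.33 Hz  (b) Q = 4.237  (c) BW = 11.88 Hz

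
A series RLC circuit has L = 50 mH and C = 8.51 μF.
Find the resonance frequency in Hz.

Step 1 — Resonance condition Im(Z)=0 gives ω₀ = 1/√(LC).
Step 2 — ω₀ = 1/√(0.05·8.51e-06) = 1533 rad/s.
Step 3 — f₀ = ω₀/(2π) = 244 Hz.

f₀ = 244 Hz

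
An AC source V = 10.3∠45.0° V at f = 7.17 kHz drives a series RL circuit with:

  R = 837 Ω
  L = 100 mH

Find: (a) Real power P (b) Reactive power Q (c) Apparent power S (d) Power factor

Step 1 — Angular frequency: ω = 2π·f = 2π·7170 = 4.505e+04 rad/s.
Step 2 — Component impedances:
  R: Z = R = 837 Ω
  L: Z = jωL = j·4.505e+04·0.1 = 0 + j4505 Ω
Step 3 — Series combination: Z_total = R + L = 837 + j4505 Ω = 4582∠79.5° Ω.
Step 4 — Source phasor: V = 10.3∠45.0° V = 7.283 + j7.283 V.
Step 5 — Current: I = V / Z = 0.001853 - j0.001272 A = 0.002248∠-34.5° A.
Step 6 — Complex power: S = V·I* = 0.004229 + j0.02276 VA.
Step 7 — Real power: P = Re(S) = 0.004229 W.
Step 8 — Reactive power: Q = Im(S) = 0.02276 VAR.
Step 9 — Apparent power: |S| = 0.02315 VA.
Step 10 — Power factor: PF = P/|S| = 0.1827 (lagging).

(a) P = 0.004229 W  (b) Q = 0.02276 VAR  (c) S = 0.02315 VA  (d) PF = 0.1827 (lagging)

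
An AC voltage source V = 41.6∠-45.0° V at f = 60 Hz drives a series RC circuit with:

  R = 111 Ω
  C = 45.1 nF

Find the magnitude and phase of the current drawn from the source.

Step 1 — Angular frequency: ω = 2π·f = 2π·60 = 377 rad/s.
Step 2 — Component impedances:
  R: Z = R = 111 Ω
  C: Z = 1/(jωC) = -j/(ω·C) = 0 - j5.882e+04 Ω
Step 3 — Series combination: Z_total = R + C = 111 - j5.882e+04 Ω = 5.882e+04∠-89.9° Ω.
Step 4 — Source phasor: V = 41.6∠-45.0° V = 29.42 - j29.42 V.
Step 5 — Ohm's law: I = V / Z_total = (29.42 - j29.42) / (111 - j5.882e+04) = 0.0005011 + j0.0004992 A.
Step 6 — Convert to polar: |I| = 0.0007073 A, ∠I = 44.9°.

I = 0.0007073∠44.9° A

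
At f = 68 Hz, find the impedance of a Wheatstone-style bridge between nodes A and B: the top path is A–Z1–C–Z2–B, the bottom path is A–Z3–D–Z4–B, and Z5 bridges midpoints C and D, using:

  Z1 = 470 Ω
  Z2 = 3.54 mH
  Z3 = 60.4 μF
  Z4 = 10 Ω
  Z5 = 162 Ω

Step 1 — Angular frequency: ω = 2π·f = 2π·68 = 427.3 rad/s.
Step 2 — Component impedances:
  Z1: Z = R = 470 Ω
  Z2: Z = jωL = j·427.3·0.00354 = 0 + j1.512 Ω
  Z3: Z = 1/(jωC) = -j/(ω·C) = 0 - j38.75 Ω
  Z4: Z = R = 10 Ω
  Z5: Z = R = 162 Ω
Step 3 — Bridge requires nodal analysis (the Z5 bridge couples midpoints C and D, so the two paths cannot be reduced to a simple series/parallel combination). Setting node B to ground and injecting 1 A at node A, the 3-node admittance system at A, C, D solves to V_A = Z_AB = 12.24 - j37 Ω = 38.97∠-71.7° Ω.

Z = 12.24 - j37 Ω = 38.97∠-71.7° Ω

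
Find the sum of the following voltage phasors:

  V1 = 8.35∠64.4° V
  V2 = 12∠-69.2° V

Step 1 — Convert each phasor to rectangular form:
  V1 = 8.35·(cos(64.4°) + j·sin(64.4°)) = 3.608 + j7.53 V
  V2 = 12·(cos(-69.2°) + j·sin(-69.2°)) = 4.261 - j11.22 V
Step 2 — Sum components: V_total = 7.869 - j3.688 V.
Step 3 — Convert to polar: |V_total| = 8.69 V, ∠V_total = -25.1°.

V_total = 8.69∠-25.1° V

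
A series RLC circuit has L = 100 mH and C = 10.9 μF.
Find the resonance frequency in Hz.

Step 1 — Resonance condition Im(Z)=0 gives ω₀ = 1/√(LC).
Step 2 — ω₀ = 1/√(0.1·1.09e-05) = 957.8 rad/s.
Step 3 — f₀ = ω₀/(2π) = 152.4 Hz.

f₀ = 152.4 Hz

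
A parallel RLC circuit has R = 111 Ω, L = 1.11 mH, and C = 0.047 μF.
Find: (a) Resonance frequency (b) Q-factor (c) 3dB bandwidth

Step 1 — Resonance: ω₀ = 1/√(LC) = 1/√(0.00111·4.7e-08) = 1.384e+05 rad/s.
Step 2 — f₀ = ω₀/(2π) = 2.203e+04 Hz.
Step 3 — Parallel Q: Q = R/(ω₀L) = 111/(1.384e+05·0.00111) = 0.7223.
Step 4 — Bandwidth: Δω = ω₀/Q = 1.917e+05 rad/s; BW = Δω/(2π) = 3.051e+04 Hz.

(a) f₀ = 2.203e+04 Hz  (b) Q = 0.7223  (c) BW = 3.051e+04 Hz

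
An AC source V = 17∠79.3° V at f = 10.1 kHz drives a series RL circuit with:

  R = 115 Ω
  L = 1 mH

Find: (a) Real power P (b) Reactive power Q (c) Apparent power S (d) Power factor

Step 1 — Angular frequency: ω = 2π·f = 2π·1.01e+04 = 6.346e+04 rad/s.
Step 2 — Component impedances:
  R: Z = R = 115 Ω
  L: Z = jωL = j·6.346e+04·0.001 = 0 + j63.46 Ω
Step 3 — Series combination: Z_total = R + L = 115 + j63.46 Ω = 131.3∠28.9° Ω.
Step 4 — Source phasor: V = 17∠79.3° V = 3.156 + j16.7 V.
Step 5 — Current: I = V / Z = 0.08248 + j0.09974 A = 0.1294∠50.4° A.
Step 6 — Complex power: S = V·I* = 1.926 + j1.063 VA.
Step 7 — Real power: P = Re(S) = 1.926 W.
Step 8 — Reactive power: Q = Im(S) = 1.063 VAR.
Step 9 — Apparent power: |S| = 2.2 VA.
Step 10 — Power factor: PF = P/|S| = 0.8755 (lagging).

(a) P = 1.926 W  (b) Q = 1.063 VAR  (c) S = 2.2 VA  (d) PF = 0.8755 (lagging)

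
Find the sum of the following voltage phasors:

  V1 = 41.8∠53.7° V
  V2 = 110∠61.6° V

Step 1 — Convert each phasor to rectangular form:
  V1 = 41.8·(cos(53.7°) + j·sin(53.7°)) = 24.75 + j33.69 V
  V2 = 110·(cos(61.6°) + j·sin(61.6°)) = 52.32 + j96.76 V
Step 2 — Sum components: V_total = 77.06 + j130.4 V.
Step 3 — Convert to polar: |V_total| = 151.5 V, ∠V_total = 59.4°.

V_total = 151.5∠59.4° V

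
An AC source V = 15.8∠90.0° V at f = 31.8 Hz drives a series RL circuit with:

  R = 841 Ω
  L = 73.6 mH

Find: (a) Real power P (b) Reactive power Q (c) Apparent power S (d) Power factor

Step 1 — Angular frequency: ω = 2π·f = 2π·31.8 = 199.8 rad/s.
Step 2 — Component impedances:
  R: Z = R = 841 Ω
  L: Z = jωL = j·199.8·0.0736 = 0 + j14.71 Ω
Step 3 — Series combination: Z_total = R + L = 841 + j14.71 Ω = 841.1∠1.0° Ω.
Step 4 — Source phasor: V = 15.8∠90.0° V = 0 + j15.8 V.
Step 5 — Current: I = V / Z = 0.0003284 + j0.01878 A = 0.01878∠89.0° A.
Step 6 — Complex power: S = V·I* = 0.2967 + j0.005189 VA.
Step 7 — Real power: P = Re(S) = 0.2967 W.
Step 8 — Reactive power: Q = Im(S) = 0.005189 VAR.
Step 9 — Apparent power: |S| = 0.2968 VA.
Step 10 — Power factor: PF = P/|S| = 0.9998 (lagging).

(a) P = 0.2967 W  (b) Q = 0.005189 VAR  (c) S = 0.2968 VA  (d) PF = 0.9998 (lagging)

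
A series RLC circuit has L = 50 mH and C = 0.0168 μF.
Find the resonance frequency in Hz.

Step 1 — Resonance condition Im(Z)=0 gives ω₀ = 1/√(LC).
Step 2 — ω₀ = 1/√(0.05·1.68e-08) = 3.45e+04 rad/s.
Step 3 — f₀ = ω₀/(2π) = 5491 Hz.

f₀ = 5491 Hz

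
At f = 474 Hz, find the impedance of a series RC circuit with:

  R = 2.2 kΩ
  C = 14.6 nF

Step 1 — Angular frequency: ω = 2π·f = 2π·474 = 2978 rad/s.
Step 2 — Component impedances:
  R: Z = R = 2200 Ω
  C: Z = 1/(jωC) = -j/(ω·C) = 0 - j2.3e+04 Ω
Step 3 — Series combination: Z_total = R + C = 2200 - j2.3e+04 Ω = 2.31e+04∠-84.5° Ω.

Z = 2200 - j2.3e+04 Ω = 2.31e+04∠-84.5° Ω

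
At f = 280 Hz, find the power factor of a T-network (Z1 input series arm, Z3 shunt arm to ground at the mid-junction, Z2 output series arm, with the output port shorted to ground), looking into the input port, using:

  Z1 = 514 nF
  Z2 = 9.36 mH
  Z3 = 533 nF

Step 1 — Angular frequency: ω = 2π·f = 2π·280 = 1759 rad/s.
Step 2 — Component impedances:
  Z1: Z = 1/(jωC) = -j/(ω·C) = 0 - j1106 Ω
  Z2: Z = jωL = j·1759·0.00936 = 0 + j16.47 Ω
  Z3: Z = 1/(jωC) = -j/(ω·C) = 0 - j1066 Ω
Step 3 — With the output port shorted to ground, the output series arm Z2 runs from the junction to ground; the shunt arm Z3 also runs from the junction to ground. They appear in parallel: Z3 || Z2 = 0 + j16.73 Ω.
Step 4 — Series with input arm Z1: Z_in = Z1 + (Z3 || Z2) = 0 - j1089 Ω = 1089∠-90.0° Ω.
Step 5 — Power factor: PF = cos(φ) = Re(Z)/|Z| = 0/1089 = 0.
Step 6 — Type: Im(Z) = -1089 ⇒ leading (phase φ = -90.0°).

PF = 0 (leading, φ = -90.0°)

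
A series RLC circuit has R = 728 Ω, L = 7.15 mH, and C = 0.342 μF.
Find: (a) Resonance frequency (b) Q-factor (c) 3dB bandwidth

Step 1 — Resonance condition Im(Z)=0 gives ω₀ = 1/√(LC).
Step 2 — ω₀ = 1/√(0.00715·3.42e-07) = 2.022e+04 rad/s.
Step 3 — f₀ = ω₀/(2π) = 3219 Hz.
Step 4 — Series Q: Q = ω₀L/R = 2.022e+04·0.00715/728 = 0.1986.
Step 5 — 3dB bandwidth: Δω = ω₀/Q = 1.018e+05 rad/s; BW = Δω/(2π) = 1.62e+04 Hz.

(a) f₀ = 3219 Hz  (b) Q = 0.1986  (c) BW = 1.62e+04 Hz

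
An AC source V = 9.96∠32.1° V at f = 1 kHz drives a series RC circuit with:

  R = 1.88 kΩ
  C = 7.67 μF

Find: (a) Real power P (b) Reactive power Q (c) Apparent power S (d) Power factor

Step 1 — Angular frequency: ω = 2π·f = 2π·1000 = 6283 rad/s.
Step 2 — Component impedances:
  R: Z = R = 1880 Ω
  C: Z = 1/(jωC) = -j/(ω·C) = 0 - j20.75 Ω
Step 3 — Series combination: Z_total = R + C = 1880 - j20.75 Ω = 1880∠-0.6° Ω.
Step 4 — Source phasor: V = 9.96∠32.1° V = 8.437 + j5.293 V.
Step 5 — Current: I = V / Z = 0.004456 + j0.002864 A = 0.005298∠32.7° A.
Step 6 — Complex power: S = V·I* = 0.05276 - j0.0005823 VA.
Step 7 — Real power: P = Re(S) = 0.05276 W.
Step 8 — Reactive power: Q = Im(S) = -0.0005823 VAR.
Step 9 — Apparent power: |S| = 0.05276 VA.
Step 10 — Power factor: PF = P/|S| = 0.9999 (leading).

(a) P = 0.05276 W  (b) Q = -0.0005823 VAR  (c) S = 0.05276 VA  (d) PF = 0.9999 (leading)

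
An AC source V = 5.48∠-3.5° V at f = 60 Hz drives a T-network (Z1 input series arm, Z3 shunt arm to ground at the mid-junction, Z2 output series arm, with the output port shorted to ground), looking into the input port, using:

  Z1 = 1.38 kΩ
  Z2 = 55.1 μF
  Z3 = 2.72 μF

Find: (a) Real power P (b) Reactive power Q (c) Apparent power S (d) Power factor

Step 1 — Angular frequency: ω = 2π·f = 2π·60 = 377 rad/s.
Step 2 — Component impedances:
  Z1: Z = R = 1380 Ω
  Z2: Z = 1/(jωC) = -j/(ω·C) = 0 - j48.14 Ω
  Z3: Z = 1/(jωC) = -j/(ω·C) = 0 - j975.2 Ω
Step 3 — With the output port shorted to ground, the output series arm Z2 runs from the junction to ground; the shunt arm Z3 also runs from the junction to ground. They appear in parallel: Z3 || Z2 = 0 - j45.88 Ω.
Step 4 — Series with input arm Z1: Z_in = Z1 + (Z3 || Z2) = 1380 - j45.88 Ω = 1381∠-1.9° Ω.
Step 5 — Source phasor: V = 5.48∠-3.5° V = 5.47 - j0.3345 V.
Step 6 — Current: I = V / Z = 0.003967 - j0.0001105 A = 0.003969∠-1.6° A.
Step 7 — Complex power: S = V·I* = 0.02174 - j0.0007226 VA.
Step 8 — Real power: P = Re(S) = 0.02174 W.
Step 9 — Reactive power: Q = Im(S) = -0.0007226 VAR.
Step 10 — Apparent power: |S| = 0.02175 VA.
Step 11 — Power factor: PF = P/|S| = 0.9994 (leading).

(a) P = 0.02174 W  (b) Q = -0.0007226 VAR  (c) S = 0.02175 VA  (d) PF = 0.9994 (leading)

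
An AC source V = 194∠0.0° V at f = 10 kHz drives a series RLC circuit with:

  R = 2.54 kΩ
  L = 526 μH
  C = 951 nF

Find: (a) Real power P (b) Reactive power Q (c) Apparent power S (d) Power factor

Step 1 — Angular frequency: ω = 2π·f = 2π·1e+04 = 6.283e+04 rad/s.
Step 2 — Component impedances:
  R: Z = R = 2540 Ω
  L: Z = jωL = j·6.283e+04·0.000526 = 0 + j33.05 Ω
  C: Z = 1/(jωC) = -j/(ω·C) = 0 - j16.74 Ω
Step 3 — Series combination: Z_total = R + L + C = 2540 + j16.31 Ω = 2540∠0.4° Ω.
Step 4 — Source phasor: V = 194∠0.0° V = 194 V.
Step 5 — Current: I = V / Z = 0.07637 - j0.0004905 A = 0.07638∠-0.4° A.
Step 6 — Complex power: S = V·I* = 14.82 + j0.09517 VA.
Step 7 — Real power: P = Re(S) = 14.82 W.
Step 8 — Reactive power: Q = Im(S) = 0.09517 VAR.
Step 9 — Apparent power: |S| = 14.82 VA.
Step 10 — Power factor: PF = P/|S| = 1 (lagging).

(a) P = 14.82 W  (b) Q = 0.09517 VAR  (c) S = 14.82 VA  (d) PF = 1 (lagging)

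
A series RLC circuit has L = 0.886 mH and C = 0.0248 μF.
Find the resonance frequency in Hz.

Step 1 — Resonance condition Im(Z)=0 gives ω₀ = 1/√(LC).
Step 2 — ω₀ = 1/√(0.000886·2.48e-08) = 2.133e+05 rad/s.
Step 3 — f₀ = ω₀/(2π) = 3.395e+04 Hz.

f₀ = 3.395e+04 Hz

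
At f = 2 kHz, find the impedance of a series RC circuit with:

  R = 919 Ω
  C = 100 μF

Step 1 — Angular frequency: ω = 2π·f = 2π·2000 = 1.257e+04 rad/s.
Step 2 — Component impedances:
  R: Z = R = 919 Ω
  C: Z = 1/(jωC) = -j/(ω·C) = 0 - j0.7958 Ω
Step 3 — Series combination: Z_total = R + C = 919 - j0.7958 Ω = 919∠-0.0° Ω.

Z = 919 - j0.7958 Ω = 919∠-0.0° Ω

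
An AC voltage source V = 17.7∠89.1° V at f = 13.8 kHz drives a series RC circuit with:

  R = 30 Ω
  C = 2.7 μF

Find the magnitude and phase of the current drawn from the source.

Step 1 — Angular frequency: ω = 2π·f = 2π·1.38e+04 = 8.671e+04 rad/s.
Step 2 — Component impedances:
  R: Z = R = 30 Ω
  C: Z = 1/(jωC) = -j/(ω·C) = 0 - j4.271 Ω
Step 3 — Series combination: Z_total = R + C = 30 - j4.271 Ω = 30.3∠-8.1° Ω.
Step 4 — Source phasor: V = 17.7∠89.1° V = 0.278 + j17.7 V.
Step 5 — Ohm's law: I = V / Z_total = (0.278 + j17.7) / (30 - j4.271) = -0.07324 + j0.5795 A.
Step 6 — Convert to polar: |I| = 0.5841 A, ∠I = 97.2°.

I = 0.5841∠97.2° A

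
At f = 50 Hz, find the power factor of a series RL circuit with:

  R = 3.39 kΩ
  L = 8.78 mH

Step 1 — Angular frequency: ω = 2π·f = 2π·50 = 314.2 rad/s.
Step 2 — Component impedances:
  R: Z = R = 3390 Ω
  L: Z = jωL = j·314.2·0.00878 = 0 + j2.758 Ω
Step 3 — Series combination: Z_total = R + L = 3390 + j2.758 Ω = 3390∠0.0° Ω.
Step 4 — Power factor: PF = cos(φ) = Re(Z)/|Z| = 3390/3390 = 1.
Step 5 — Type: Im(Z) = 2.758 ⇒ lagging (phase φ = 0.0°).

PF = 1 (lagging, φ = 0.0°)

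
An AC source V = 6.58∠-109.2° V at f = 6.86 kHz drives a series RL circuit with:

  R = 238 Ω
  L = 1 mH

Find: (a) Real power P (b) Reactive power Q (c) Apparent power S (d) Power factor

Step 1 — Angular frequency: ω = 2π·f = 2π·6860 = 4.31e+04 rad/s.
Step 2 — Component impedances:
  R: Z = R = 238 Ω
  L: Z = jωL = j·4.31e+04·0.001 = 0 + j43.1 Ω
Step 3 — Series combination: Z_total = R + L = 238 + j43.1 Ω = 241.9∠10.3° Ω.
Step 4 — Source phasor: V = 6.58∠-109.2° V = -2.164 - j6.214 V.
Step 5 — Current: I = V / Z = -0.01338 - j0.02369 A = 0.0272∠-119.5° A.
Step 6 — Complex power: S = V·I* = 0.1761 + j0.0319 VA.
Step 7 — Real power: P = Re(S) = 0.1761 W.
Step 8 — Reactive power: Q = Im(S) = 0.0319 VAR.
Step 9 — Apparent power: |S| = 0.179 VA.
Step 10 — Power factor: PF = P/|S| = 0.984 (lagging).

(a) P = 0.1761 W  (b) Q = 0.0319 VAR  (c) S = 0.179 VA  (d) PF = 0.984 (lagging)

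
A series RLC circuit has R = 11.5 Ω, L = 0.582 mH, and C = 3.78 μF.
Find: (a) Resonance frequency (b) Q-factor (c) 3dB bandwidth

Step 1 — Resonance: ω₀ = 1/√(LC) = 1/√(0.000582·3.78e-06) = 2.132e+04 rad/s.
Step 2 — f₀ = ω₀/(2π) = 3393 Hz.
Step 3 — Series Q: Q = ω₀L/R = 2.132e+04·0.000582/11.5 = 1.079.
Step 4 — Bandwidth: Δω = ω₀/Q = 1.976e+04 rad/s; BW = Δω/(2π) = 3145 Hz.

(a) f₀ = 3393 Hz  (b) Q = 1.079  (c) BW = 3145 Hz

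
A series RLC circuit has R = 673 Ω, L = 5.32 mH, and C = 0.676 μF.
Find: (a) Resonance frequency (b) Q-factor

Step 1 — Resonance condition Im(Z)=0 gives ω₀ = 1/√(LC).
Step 2 — ω₀ = 1/√(0.00532·6.76e-07) = 1.668e+04 rad/s.
Step 3 — f₀ = ω₀/(2π) = 2654 Hz.
Step 4 — Series Q: Q = ω₀L/R = 1.668e+04·0.00532/673 = 0.1318.

(a) f₀ = 2654 Hz  (b) Q = 0.1318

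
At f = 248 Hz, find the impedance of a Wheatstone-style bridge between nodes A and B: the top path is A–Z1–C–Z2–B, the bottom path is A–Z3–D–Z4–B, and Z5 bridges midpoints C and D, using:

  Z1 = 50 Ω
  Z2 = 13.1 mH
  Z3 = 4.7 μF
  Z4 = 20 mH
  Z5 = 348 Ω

Step 1 — Angular frequency: ω = 2π·f = 2π·248 = 1558 rad/s.
Step 2 — Component impedances:
  Z1: Z = R = 50 Ω
  Z2: Z = jωL = j·1558·0.0131 = 0 + j20.41 Ω
  Z3: Z = 1/(jωC) = -j/(ω·C) = 0 - j136.5 Ω
  Z4: Z = jωL = j·1558·0.02 = 0 + j31.16 Ω
  Z5: Z = R = 348 Ω
Step 3 — Bridge requires nodal analysis (the Z5 bridge couples midpoints C and D, so the two paths cannot be reduced to a simple series/parallel combination). Setting node B to ground and injecting 1 A at node A, the 3-node admittance system at A, C, D solves to V_A = Z_AB = 55.26 - j10.44 Ω = 56.24∠-10.7° Ω.

Z = 55.26 - j10.44 Ω = 56.24∠-10.7° Ω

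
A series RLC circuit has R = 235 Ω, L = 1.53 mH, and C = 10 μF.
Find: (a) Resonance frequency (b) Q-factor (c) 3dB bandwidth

Step 1 — Resonance: ω₀ = 1/√(LC) = 1/√(0.00153·1e-05) = 8085 rad/s.
Step 2 — f₀ = ω₀/(2π) = 1287 Hz.
Step 3 — Series Q: Q = ω₀L/R = 8085·0.00153/235 = 0.05264.
Step 4 — Bandwidth: Δω = ω₀/Q = 1.536e+05 rad/s; BW = Δω/(2π) = 2.445e+04 Hz.

(a) f₀ = 1287 Hz  (b) Q = 0.05264  (c) BW = 2.445e+04 Hz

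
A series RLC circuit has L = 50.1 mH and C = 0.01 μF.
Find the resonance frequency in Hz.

Step 1 — Resonance condition Im(Z)=0 gives ω₀ = 1/√(LC).
Step 2 — ω₀ = 1/√(0.0501·1e-08) = 4.468e+04 rad/s.
Step 3 — f₀ = ω₀/(2π) = 7111 Hz.

f₀ = 7111 Hz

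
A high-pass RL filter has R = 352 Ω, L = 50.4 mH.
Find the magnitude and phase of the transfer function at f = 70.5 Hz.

Step 1 — Angular frequency: ω = 2π·70.5 = 443 rad/s.
Step 2 — Transfer function: H(jω) = jωL/(R + jωL).
Step 3 — Numerator jωL = j·22.33; denominator R + jωL = 352 + j22.33.
Step 4 — H = 0.004007 + j0.06317.
Step 5 — Magnitude: |H| = 0.0633 (-24.0 dB); phase: φ = 86.4°.

|H| = 0.0633 (-24.0 dB), φ = 86.4°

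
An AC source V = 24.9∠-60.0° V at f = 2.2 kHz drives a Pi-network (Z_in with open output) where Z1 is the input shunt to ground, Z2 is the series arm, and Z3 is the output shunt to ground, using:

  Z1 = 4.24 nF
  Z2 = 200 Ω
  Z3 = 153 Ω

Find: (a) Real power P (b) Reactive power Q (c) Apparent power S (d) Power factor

Step 1 — Angular frequency: ω = 2π·f = 2π·2200 = 1.382e+04 rad/s.
Step 2 — Component impedances:
  Z1: Z = 1/(jωC) = -j/(ω·C) = 0 - j1.706e+04 Ω
  Z2: Z = R = 200 Ω
  Z3: Z = R = 153 Ω
Step 3 — With open output, the series arm Z2 and the output shunt Z3 appear in series to ground: Z2 + Z3 = 353 Ω.
Step 4 — Parallel with input shunt Z1: Z_in = Z1 || (Z2 + Z3) = 352.8 - j7.3 Ω = 352.9∠-1.2° Ω.
Step 5 — Source phasor: V = 24.9∠-60.0° V = 12.45 - j21.56 V.
Step 6 — Current: I = V / Z = 0.03653 - j0.06036 A = 0.07055∠-58.8° A.
Step 7 — Complex power: S = V·I* = 1.756 - j0.03634 VA.
Step 8 — Real power: P = Re(S) = 1.756 W.
Step 9 — Reactive power: Q = Im(S) = -0.03634 VAR.
Step 10 — Apparent power: |S| = 1.757 VA.
Step 11 — Power factor: PF = P/|S| = 0.9998 (leading).

(a) P = 1.756 W  (b) Q = -0.03634 VAR  (c) S = 1.757 VA  (d) PF = 0.9998 (leading)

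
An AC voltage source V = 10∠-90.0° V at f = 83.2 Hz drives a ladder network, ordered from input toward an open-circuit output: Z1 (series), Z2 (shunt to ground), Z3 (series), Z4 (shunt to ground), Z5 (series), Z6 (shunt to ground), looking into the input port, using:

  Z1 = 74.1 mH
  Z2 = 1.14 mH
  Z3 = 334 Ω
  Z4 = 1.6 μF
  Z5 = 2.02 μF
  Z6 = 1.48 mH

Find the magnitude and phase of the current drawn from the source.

Step 1 — Angular frequency: ω = 2π·f = 2π·83.2 = 522.8 rad/s.
Step 2 — Component impedances:
  Z1: Z = jωL = j·522.8·0.0741 = 0 + j38.74 Ω
  Z2: Z = jωL = j·522.8·0.00114 = 0 + j0.5959 Ω
  Z3: Z = R = 334 Ω
  Z4: Z = 1/(jωC) = -j/(ω·C) = 0 - j1196 Ω
  Z5: Z = 1/(jωC) = -j/(ω·C) = 0 - j947 Ω
  Z6: Z = jωL = j·522.8·0.00148 = 0 + j0.7737 Ω
Step 3 — Ladder network (open output): work backward from the far end, alternating series and parallel combinations. Z_in = 0.0003042 + j39.33 Ω = 39.33∠90.0° Ω.
Step 4 — Source phasor: V = 10∠-90.0° V = 0 - j10 V.
Step 5 — Ohm's law: I = V / Z_total = (0 - j10) / (0.0003042 + j39.33) = -0.2542 - j1.966e-06 A.
Step 6 — Convert to polar: |I| = 0.2542 A, ∠I = -180.0°.

I = 0.2542∠-180.0° A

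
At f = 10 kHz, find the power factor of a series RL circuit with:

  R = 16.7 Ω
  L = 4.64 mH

Step 1 — Angular frequency: ω = 2π·f = 2π·1e+04 = 6.283e+04 rad/s.
Step 2 — Component impedances:
  R: Z = R = 16.7 Ω
  L: Z = jωL = j·6.283e+04·0.00464 = 0 + j291.5 Ω
Step 3 — Series combination: Z_total = R + L = 16.7 + j291.5 Ω = 292∠86.7° Ω.
Step 4 — Power factor: PF = cos(φ) = Re(Z)/|Z| = 16.7/292 = 0.05719.
Step 5 — Type: Im(Z) = 291.5 ⇒ lagging (phase φ = 86.7°).

PF = 0.05719 (lagging, φ = 86.7°)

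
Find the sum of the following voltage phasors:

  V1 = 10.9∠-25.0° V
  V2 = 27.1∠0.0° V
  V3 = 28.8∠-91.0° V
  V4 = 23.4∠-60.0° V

Step 1 — Convert each phasor to rectangular form:
  V1 = 10.9·(cos(-25.0°) + j·sin(-25.0°)) = 9.879 - j4.607 V
  V2 = 27.1·(cos(0.0°) + j·sin(0.0°)) = 27.1 V
  V3 = 28.8·(cos(-91.0°) + j·sin(-91.0°)) = -0.5026 - j28.8 V
  V4 = 23.4·(cos(-60.0°) + j·sin(-60.0°)) = 11.7 - j20.26 V
Step 2 — Sum components: V_total = 48.18 - j53.67 V.
Step 3 — Convert to polar: |V_total| = 72.12 V, ∠V_total = -48.1°.

V_total = 72.12∠-48.1° V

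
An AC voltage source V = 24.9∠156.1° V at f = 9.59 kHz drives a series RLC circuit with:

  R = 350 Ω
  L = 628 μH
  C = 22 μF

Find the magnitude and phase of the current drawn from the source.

Step 1 — Angular frequency: ω = 2π·f = 2π·9590 = 6.026e+04 rad/s.
Step 2 — Component impedances:
  R: Z = R = 350 Ω
  L: Z = jωL = j·6.026e+04·0.000628 = 0 + j37.84 Ω
  C: Z = 1/(jωC) = -j/(ω·C) = 0 - j0.7544 Ω
Step 3 — Series combination: Z_total = R + L + C = 350 + j37.09 Ω = 352∠6.0° Ω.
Step 4 — Source phasor: V = 24.9∠156.1° V = -22.76 + j10.09 V.
Step 5 — Ohm's law: I = V / Z_total = (-22.76 + j10.09) / (350 + j37.09) = -0.0613 + j0.03532 A.
Step 6 — Convert to polar: |I| = 0.07075 A, ∠I = 150.1°.

I = 0.07075∠150.1° A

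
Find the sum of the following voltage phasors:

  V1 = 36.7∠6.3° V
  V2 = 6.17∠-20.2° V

Step 1 — Convert each phasor to rectangular form:
  V1 = 36.7·(cos(6.3°) + j·sin(6.3°)) = 36.48 + j4.027 V
  V2 = 6.17·(cos(-20.2°) + j·sin(-20.2°)) = 5.791 - j2.13 V
Step 2 — Sum components: V_total = 42.27 + j1.897 V.
Step 3 — Convert to polar: |V_total| = 42.31 V, ∠V_total = 2.6°.

V_total = 42.31∠2.6° V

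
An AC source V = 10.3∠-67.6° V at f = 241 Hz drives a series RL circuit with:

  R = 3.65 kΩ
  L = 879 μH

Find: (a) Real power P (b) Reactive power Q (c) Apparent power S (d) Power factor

Step 1 — Angular frequency: ω = 2π·f = 2π·241 = 1514 rad/s.
Step 2 — Component impedances:
  R: Z = R = 3650 Ω
  L: Z = jωL = j·1514·0.000879 = 0 + j1.331 Ω
Step 3 — Series combination: Z_total = R + L = 3650 + j1.331 Ω = 3650∠0.0° Ω.
Step 4 — Source phasor: V = 10.3∠-67.6° V = 3.925 - j9.523 V.
Step 5 — Current: I = V / Z = 0.001074 - j0.002609 A = 0.002822∠-67.6° A.
Step 6 — Complex power: S = V·I* = 0.02907 + j1.06e-05 VA.
Step 7 — Real power: P = Re(S) = 0.02907 W.
Step 8 — Reactive power: Q = Im(S) = 1.06e-05 VAR.
Step 9 — Apparent power: |S| = 0.02907 VA.
Step 10 — Power factor: PF = P/|S| = 1 (lagging).

(a) P = 0.02907 W  (b) Q = 1.06e-05 VAR  (c) S = 0.02907 VA  (d) PF = 1 (lagging)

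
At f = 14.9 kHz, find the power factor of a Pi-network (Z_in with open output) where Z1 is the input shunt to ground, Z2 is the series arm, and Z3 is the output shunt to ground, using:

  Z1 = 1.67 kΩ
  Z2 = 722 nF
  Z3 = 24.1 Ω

Step 1 — Angular frequency: ω = 2π·f = 2π·1.49e+04 = 9.362e+04 rad/s.
Step 2 — Component impedances:
  Z1: Z = R = 1670 Ω
  Z2: Z = 1/(jωC) = -j/(ω·C) = 0 - j14.79 Ω
  Z3: Z = R = 24.1 Ω
Step 3 — With open output, the series arm Z2 and the output shunt Z3 appear in series to ground: Z2 + Z3 = 24.1 - j14.79 Ω.
Step 4 — Parallel with input shunt Z1: Z_in = Z1 || (Z2 + Z3) = 23.88 - j14.38 Ω = 27.88∠-31.0° Ω.
Step 5 — Power factor: PF = cos(φ) = Re(Z)/|Z| = 23.883/27.875 = 0.8568.
Step 6 — Type: Im(Z) = -14.38 ⇒ leading (phase φ = -31.0°).

PF = 0.8568 (leading, φ = -31.0°)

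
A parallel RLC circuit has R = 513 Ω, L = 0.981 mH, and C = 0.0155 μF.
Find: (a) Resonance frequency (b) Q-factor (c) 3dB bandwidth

Step 1 — Resonance: ω₀ = 1/√(LC) = 1/√(0.000981·1.55e-08) = 2.564e+05 rad/s.
Step 2 — f₀ = ω₀/(2π) = 4.081e+04 Hz.
Step 3 — Parallel Q: Q = R/(ω₀L) = 513/(2.564e+05·0.000981) = 2.039.
Step 4 — Bandwidth: Δω = ω₀/Q = 1.258e+05 rad/s; BW = Δω/(2π) = 2.002e+04 Hz.

(a) f₀ = 4.081e+04 Hz  (b) Q = 2.039  (c) BW = 2.002e+04 Hz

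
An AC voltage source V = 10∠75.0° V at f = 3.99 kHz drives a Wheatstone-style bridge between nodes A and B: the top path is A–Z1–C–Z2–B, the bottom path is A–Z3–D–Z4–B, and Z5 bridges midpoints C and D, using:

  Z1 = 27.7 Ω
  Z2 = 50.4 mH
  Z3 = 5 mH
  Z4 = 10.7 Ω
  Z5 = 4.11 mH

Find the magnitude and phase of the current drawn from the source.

Step 1 — Angular frequency: ω = 2π·f = 2π·3990 = 2.507e+04 rad/s.
Step 2 — Component impedances:
  Z1: Z = R = 27.7 Ω
  Z2: Z = jωL = j·2.507e+04·0.0504 = 0 + j1264 Ω
  Z3: Z = jωL = j·2.507e+04·0.005 = 0 + j125.3 Ω
  Z4: Z = R = 10.7 Ω
  Z5: Z = jωL = j·2.507e+04·0.00411 = 0 + j103 Ω
Step 3 — Bridge requires nodal analysis (the Z5 bridge couples midpoints C and D, so the two paths cannot be reduced to a simple series/parallel combination). Setting node B to ground and injecting 1 A at node A, the 3-node admittance system at A, C, D solves to V_A = Z_AB = 18.62 + j55.21 Ω = 58.26∠71.4° Ω.
Step 4 — Source phasor: V = 10∠75.0° V = 2.588 + j9.659 V.
Step 5 — Ohm's law: I = V / Z_total = (2.588 + j9.659) / (18.62 + j55.21) = 0.1713 + j0.01089 A.
Step 6 — Convert to polar: |I| = 0.1716 A, ∠I = 3.6°.

I = 0.1716∠3.6° A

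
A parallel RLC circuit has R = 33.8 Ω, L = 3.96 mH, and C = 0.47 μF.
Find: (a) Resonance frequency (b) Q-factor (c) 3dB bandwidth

Step 1 — Resonance: ω₀ = 1/√(LC) = 1/√(0.00396·4.7e-07) = 2.318e+04 rad/s.
Step 2 — f₀ = ω₀/(2π) = 3689 Hz.
Step 3 — Parallel Q: Q = R/(ω₀L) = 33.8/(2.318e+04·0.00396) = 0.3682.
Step 4 — Bandwidth: Δω = ω₀/Q = 6.295e+04 rad/s; BW = Δω/(2π) = 1.002e+04 Hz.

(a) f₀ = 3689 Hz  (b) Q = 0.3682  (c) BW = 1.002e+04 Hz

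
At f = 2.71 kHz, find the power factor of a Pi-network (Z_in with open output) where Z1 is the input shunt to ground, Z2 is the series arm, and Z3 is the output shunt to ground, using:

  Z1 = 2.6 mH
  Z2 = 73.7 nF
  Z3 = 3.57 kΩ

Step 1 — Angular frequency: ω = 2π·f = 2π·2710 = 1.703e+04 rad/s.
Step 2 — Component impedances:
  Z1: Z = jωL = j·1.703e+04·0.0026 = 0 + j44.27 Ω
  Z2: Z = 1/(jωC) = -j/(ω·C) = 0 - j796.9 Ω
  Z3: Z = R = 3570 Ω
Step 3 — With open output, the series arm Z2 and the output shunt Z3 appear in series to ground: Z2 + Z3 = 3570 - j796.9 Ω.
Step 4 — Parallel with input shunt Z1: Z_in = Z1 || (Z2 + Z3) = 0.5256 + j44.38 Ω = 44.39∠89.3° Ω.
Step 5 — Power factor: PF = cos(φ) = Re(Z)/|Z| = 0.5256/44.39 = 0.01184.
Step 6 — Type: Im(Z) = 44.38 ⇒ lagging (phase φ = 89.3°).

PF = 0.01184 (lagging, φ = 89.3°)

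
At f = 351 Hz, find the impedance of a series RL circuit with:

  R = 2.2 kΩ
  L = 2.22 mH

Step 1 — Angular frequency: ω = 2π·f = 2π·351 = 2205 rad/s.
Step 2 — Component impedances:
  R: Z = R = 2200 Ω
  L: Z = jωL = j·2205·0.00222 = 0 + j4.896 Ω
Step 3 — Series combination: Z_total = R + L = 2200 + j4.896 Ω = 2200∠0.1° Ω.

Z = 2200 + j4.896 Ω = 2200∠0.1° Ω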